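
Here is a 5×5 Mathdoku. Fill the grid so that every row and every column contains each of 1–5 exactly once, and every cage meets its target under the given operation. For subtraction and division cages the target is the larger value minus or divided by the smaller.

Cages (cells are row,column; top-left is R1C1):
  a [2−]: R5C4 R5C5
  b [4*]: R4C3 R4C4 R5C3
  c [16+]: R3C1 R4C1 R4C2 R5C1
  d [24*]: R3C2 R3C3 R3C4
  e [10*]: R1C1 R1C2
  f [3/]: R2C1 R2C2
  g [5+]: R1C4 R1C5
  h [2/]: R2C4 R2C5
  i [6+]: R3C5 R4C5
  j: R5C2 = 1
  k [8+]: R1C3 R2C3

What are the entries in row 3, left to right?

Cage j is a single given cell, leaving R5C2 = 1.
Row 5 already has 1, so R5C3 = 2.
The two cells of cage f must have quotient 3, leaving R2C1 = 1.
Column 2 already has 1, leaving R2C2 = 3.
Row 2 already has 3, which forces R2C3 = 5.
Cage b has product 4, so R4C3 = 1.
The 3 cells of cage b must have product 4, leaving R4C4 = 2.
Column 3 now contains 5; hence R1C3 = 3.
Column 4 now contains 2; hence R2C4 = 4.
Cage h's pair has quotient 2, leaving R2C5 = 2.
Cage d has product 24, so R3C2 = 2.
3 is placed in column 3, which forces R3C3 = 4.
4 is placed in column 4, which forces R3C4 = 3.
Column 5 now contains 2, which forces R3C5 = 1.
3 is placed in column 4, which forces R5C4 = 5.
Row 5 already has 5, leaving R5C5 = 3.
The two cells of cage e must have product 10, which forces R1C1 = 2.
2 is placed in column 2; hence R1C2 = 5.
4 is placed in column 4, which forces R1C4 = 1.
Column 5 already has 1, so R1C5 = 4.
Row 3 now contains 3; hence R3C1 = 5.
The 4 cells of cage c must have sum 16, so R4C1 = 3.
Cage c needs sum 16; hence R4C2 = 4.
The two cells of cage i must have sum 6, so R4C5 = 5.
Row 5 already has 3, which forces R5C1 = 4.
Filled in: 2 5 3 1 4 / 1 3 5 4 2 / 5 2 4 3 1 / 3 4 1 2 5 / 4 1 2 5 3.

5 2 4 3 1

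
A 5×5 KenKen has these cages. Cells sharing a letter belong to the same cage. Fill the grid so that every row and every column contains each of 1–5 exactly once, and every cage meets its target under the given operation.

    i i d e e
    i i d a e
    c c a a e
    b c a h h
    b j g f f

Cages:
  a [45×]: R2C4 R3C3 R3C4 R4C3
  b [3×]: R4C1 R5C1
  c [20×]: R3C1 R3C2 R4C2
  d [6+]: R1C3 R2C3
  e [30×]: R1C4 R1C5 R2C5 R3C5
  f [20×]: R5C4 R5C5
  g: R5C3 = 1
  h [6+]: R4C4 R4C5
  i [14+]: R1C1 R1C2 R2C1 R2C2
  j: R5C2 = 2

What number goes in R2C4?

Cage j is given, which forces R5C2 = 2.
Cage g is a single given cell, so R5C3 = 1.
The two cells of cage b must have product 3, leaving R4C1 = 1.
Row 5 now contains 1, which forces R5C1 = 3.
The 3 cells of cage c must have product 20, leaving R3C2 = 1.
Row 3 now contains 1; hence R3C4 = 3.
Column 4 already has 3; hence R2C4 = 1.
Row 3 now contains 3, leaving R3C3 = 5.
Row 3 already has 5, which forces R3C5 = 2.
The 4 cells of cage a must have product 45, leaving R4C3 = 3.
2 is placed in column 5, leaving R4C5 = 4.
4 is placed in column 5, so R5C5 = 5.
Cage e has product 30, so R1C4 = 5.
The 4 cells of cage e must have product 30, which forces R1C5 = 1.
Column 5 now contains 5; hence R2C5 = 3.
Row 3 already has 5, leaving R3C1 = 4.
Row 4 already has 4, which forces R4C2 = 5.
Row 4 already has 4; hence R4C4 = 2.
5 is placed in row 5, so R5C4 = 4.
Column 1 now contains 4; hence R1C1 = 2.
Cage i needs sum 14, which forces R1C2 = 3.
Row 1 already has 2; hence R1C3 = 4.
Cage i needs sum 14; hence R2C1 = 5.
Column 2 already has 5, so R2C2 = 4.
4 is placed in column 3; hence R2C3 = 2.
The full grid is 2 3 4 5 1 / 5 4 2 1 3 / 4 1 5 3 2 / 1 5 3 2 4 / 3 2 1 4 5.

1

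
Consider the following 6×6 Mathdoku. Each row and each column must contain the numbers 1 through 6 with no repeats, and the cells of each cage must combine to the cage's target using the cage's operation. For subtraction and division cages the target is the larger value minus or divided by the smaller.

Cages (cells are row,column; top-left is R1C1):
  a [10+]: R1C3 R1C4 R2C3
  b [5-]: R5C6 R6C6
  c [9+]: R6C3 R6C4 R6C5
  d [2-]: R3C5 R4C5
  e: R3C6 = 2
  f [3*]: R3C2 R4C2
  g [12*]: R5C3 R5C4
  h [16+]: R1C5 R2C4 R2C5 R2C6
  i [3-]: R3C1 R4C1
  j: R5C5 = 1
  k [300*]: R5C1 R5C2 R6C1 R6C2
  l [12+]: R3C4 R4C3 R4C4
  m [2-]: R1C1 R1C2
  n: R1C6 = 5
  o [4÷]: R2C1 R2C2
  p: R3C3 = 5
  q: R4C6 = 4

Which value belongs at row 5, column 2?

Cage n is a single given cell, which forces R1C6 = 5.
Cage p is a single given cell, leaving R3C3 = 5.
Cage e is given; hence R3C6 = 2.
Q is a freebie, so R4C6 = 4.
Cage j is a single given cell, leaving R5C5 = 1.
1 is placed in row 5; hence R5C6 = 6.
6 is placed in column 6, which forces R6C6 = 1.
Column 6 already has 1, which forces R2C6 = 3.
The two cells of cage o must have quotient 4, so R2C1 = 1.
R3C2 and R4C2 in column 2 are {1, 3}; hence R2C2 = 4.
Cage m needs two cells with difference 2, which forces R1C1 = 4.
The only place for 2 in column 1 is R5C1.
2 is placed in row 5, which forces R5C2 = 5.
Cage k needs product 300; hence R6C1 = 5.
Cage k has product 300, so R6C2 = 6.
Column 2 now contains 6, which forces R1C2 = 2.
Row 1 now contains 2, which forces R1C5 = 6.
Cage a has sum 10; hence R2C3 = 6.
The only place for 1 in row 3 is R3C2.
Column 2 now contains 1, leaving R4C2 = 3.
Cage i needs two cells with difference 3, leaving R3C1 = 3.
Row 3 already has 3, which forces R3C5 = 4.
Row 4 now contains 3, so R4C1 = 6.
Row 4 already has 6; hence R4C4 = 5.
Row 4 now contains 5; hence R4C5 = 2.
2 is placed in column 5; hence R6C5 = 3.
5 is placed in column 4, which forces R2C4 = 2.
2 is placed in column 5; hence R2C5 = 5.
Row 3 already has 4, so R3C4 = 6.
2 is placed in row 4, which forces R4C3 = 1.
Column 4 already has 2, so R6C4 = 4.
1 is placed in column 3, which forces R1C3 = 3.
Cage a needs sum 10; hence R1C4 = 1.
The two cells of cage g must have product 12, so R5C3 = 4.
Column 4 now contains 4, so R5C4 = 3.
Row 6 now contains 4, leaving R6C3 = 2.
The full grid is 4 2 3 1 6 5 / 1 4 6 2 5 3 / 3 1 5 6 4 2 / 6 3 1 5 2 4 / 2 5 4 3 1 6 / 5 6 2 4 3 1.

5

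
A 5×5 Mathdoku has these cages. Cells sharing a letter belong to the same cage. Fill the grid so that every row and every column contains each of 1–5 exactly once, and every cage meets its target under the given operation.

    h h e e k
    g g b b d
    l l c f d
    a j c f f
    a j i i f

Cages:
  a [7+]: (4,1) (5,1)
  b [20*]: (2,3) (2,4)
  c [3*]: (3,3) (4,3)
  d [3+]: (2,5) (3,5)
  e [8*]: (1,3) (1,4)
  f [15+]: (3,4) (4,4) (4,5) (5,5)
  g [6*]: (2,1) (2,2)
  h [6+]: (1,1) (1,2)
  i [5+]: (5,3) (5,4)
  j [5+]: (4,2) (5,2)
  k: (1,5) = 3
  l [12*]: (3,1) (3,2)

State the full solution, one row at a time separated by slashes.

1 5 4 2 3 / 3 2 5 4 1 / 4 3 1 5 2 / 2 4 3 1 5 / 5 1 2 3 4

K is a freebie, so (1,5) = 3.
In row 2, 1 can only go at (2,5), so (2,5) = 1.
1 is placed in column 5, leaving (3,5) = 2.
The only place for 5 in row 3 is (3,4).
Cage b needs two cells with product 20, leaving (2,3) = 5.
5 is placed in column 4, so (2,4) = 4.
The 4 cells of cage f must have sum 15; hence (4,4) = 1.
Cage e's pair has product 8; hence (1,3) = 4.
4 is placed in column 4, leaving (1,4) = 2.
The two cells of cage c must have product 3; hence (3,3) = 1.
Row 4 now contains 1, leaving (4,3) = 3.
Column 3 now contains 3, so (5,3) = 2.
Column 4 already has 2; hence (5,4) = 3.
Cage a's pair has sum 7; hence (4,1) = 2.
Cage j needs two cells with sum 5, leaving (4,2) = 4.
Row 4 now contains 4, which forces (4,5) = 5.
Cage a needs two cells with sum 7, which forces (5,1) = 5.
Row 5 already has 3, which forces (5,2) = 1.
Column 5 now contains 5, leaving (5,5) = 4.
Column 1 now contains 5, which forces (1,1) = 1.
Column 2 now contains 1, so (1,2) = 5.
Column 1 already has 2, so (2,1) = 3.
Cage g needs two cells with product 6, leaving (2,2) = 2.
Cage l needs two cells with product 12, which forces (3,1) = 4.
Column 2 now contains 4, leaving (3,2) = 3.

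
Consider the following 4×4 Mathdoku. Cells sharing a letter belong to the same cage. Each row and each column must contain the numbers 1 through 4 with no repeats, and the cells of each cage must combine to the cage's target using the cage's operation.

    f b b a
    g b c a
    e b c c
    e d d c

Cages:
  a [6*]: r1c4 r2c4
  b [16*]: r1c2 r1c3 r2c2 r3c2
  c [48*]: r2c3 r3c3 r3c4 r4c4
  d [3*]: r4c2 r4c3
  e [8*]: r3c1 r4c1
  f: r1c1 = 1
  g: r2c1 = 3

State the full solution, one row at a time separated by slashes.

1 4 2 3 / 3 1 4 2 / 4 2 3 1 / 2 3 1 4

F is a freebie; hence r1c1 = 1.
1 is placed in row 1, so r1c2 = 4.
Cage b needs product 16, leaving r1c3 = 2.
2 is placed in row 1, leaving r1c4 = 3.
G is a freebie, leaving r2c1 = 3.
Column 4 now contains 3, so r2c4 = 2.
2 is placed in row 2, so r2c2 = 1.
Cage c needs product 48, so r2c3 = 4.
The 4 cells of cage b must have product 16; hence r3c2 = 2.
Cage c has product 48; hence r3c3 = 3.
1 is placed in column 2, so r4c2 = 3.
Column 3 already has 3, which forces r4c3 = 1.
1 is placed in row 4, which forces r4c4 = 4.
Row 3 now contains 2, which forces r3c1 = 4.
4 is placed in column 4, leaving r3c4 = 1.
Row 4 now contains 4, leaving r4c1 = 2.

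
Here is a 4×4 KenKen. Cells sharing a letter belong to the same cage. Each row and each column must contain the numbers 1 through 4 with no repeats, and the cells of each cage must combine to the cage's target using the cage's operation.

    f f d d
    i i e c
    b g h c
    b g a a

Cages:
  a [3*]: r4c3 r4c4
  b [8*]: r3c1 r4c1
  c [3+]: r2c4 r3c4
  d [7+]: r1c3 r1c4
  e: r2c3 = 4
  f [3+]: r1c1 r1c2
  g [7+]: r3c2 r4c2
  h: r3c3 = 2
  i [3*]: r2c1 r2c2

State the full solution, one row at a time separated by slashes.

E is a freebie, so r2c3 = 4.
Cage h is a single given cell, which forces r3c3 = 2.
2 is placed in row 3, so r3c4 = 1.
1 is placed in column 4, so r4c4 = 3.
Column 3 now contains 4, so r1c3 = 3.
3 is placed in column 4; hence r1c4 = 4.
1 is placed in column 4, which forces r2c4 = 2.
2 is placed in row 3, leaving r3c1 = 4.
Cage g needs two cells with sum 7; hence r3c2 = 3.
The two cells of cage b must have product 8, so r4c1 = 2.
Row 4 already has 3; hence r4c2 = 4.
Row 4 already has 3; hence r4c3 = 1.
Column 1 now contains 2; hence r1c1 = 1.
The two cells of cage f must have sum 3; hence r1c2 = 2.
Cage i's pair has product 3, leaving r2c1 = 3.
Column 2 already has 3, so r2c2 = 1.

1 2 3 4 / 3 1 4 2 / 4 3 2 1 / 2 4 1 3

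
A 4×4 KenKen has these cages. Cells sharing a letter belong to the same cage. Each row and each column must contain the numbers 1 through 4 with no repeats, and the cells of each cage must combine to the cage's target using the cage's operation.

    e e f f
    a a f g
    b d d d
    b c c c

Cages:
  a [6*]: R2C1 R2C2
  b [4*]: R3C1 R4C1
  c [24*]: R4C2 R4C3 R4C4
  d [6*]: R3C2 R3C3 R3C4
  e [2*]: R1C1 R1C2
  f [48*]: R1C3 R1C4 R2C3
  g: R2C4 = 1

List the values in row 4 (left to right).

The 3 cells of cage f must have product 48, leaving R1C3 = 3.
Cage f has product 48, leaving R1C4 = 4.
Cage f has product 48; hence R2C3 = 4.
Cage g is given, which forces R2C4 = 1.
Column 3 now contains 4; hence R4C3 = 2.
Row 4 now contains 2; hence R4C4 = 3.
Cage d needs product 6, which forces R3C2 = 3.
Column 3 already has 2, so R3C3 = 1.
3 is placed in column 4, so R3C4 = 2.
Row 4 now contains 3, leaving R4C2 = 4.
Cage a needs two cells with product 6, which forces R2C1 = 3.
3 is placed in column 2, so R2C2 = 2.
Row 3 already has 1, so R3C1 = 4.
4 is placed in row 4, leaving R4C1 = 1.
Column 1 already has 1, so R1C1 = 2.
Column 2 now contains 2, so R1C2 = 1.
Filled in: 2 1 3 4 / 3 2 4 1 / 4 3 1 2 / 1 4 2 3.

1 4 2 3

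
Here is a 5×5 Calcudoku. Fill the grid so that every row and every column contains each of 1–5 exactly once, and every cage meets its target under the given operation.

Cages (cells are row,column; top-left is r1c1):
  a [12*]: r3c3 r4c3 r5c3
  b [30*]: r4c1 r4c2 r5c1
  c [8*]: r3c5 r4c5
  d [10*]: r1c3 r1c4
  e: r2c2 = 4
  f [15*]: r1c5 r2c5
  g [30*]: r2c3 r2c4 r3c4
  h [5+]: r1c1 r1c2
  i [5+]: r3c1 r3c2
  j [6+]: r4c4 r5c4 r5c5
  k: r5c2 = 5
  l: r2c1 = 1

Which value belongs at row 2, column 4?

Cage l is a single given cell, which forces r2c1 = 1.
Cage e is given, leaving r2c2 = 4.
Cage k is given, which forces r5c2 = 5.
Cage b has product 30, which forces r4c1 = 5.
Row 1 needs a 1, and only r1c2 is open for it.
Cage h needs two cells with sum 5, so r1c1 = 4.
In row 1, 3 can only go at r1c5, so r1c5 = 3.
Column 5 already has 3, so r2c5 = 5.
Cage g has product 30, leaving r3c4 = 5.
Cage d's pair has product 10, leaving r1c3 = 5.
Column 4 already has 5; hence r1c4 = 2.
Column 4 already has 2, which forces r2c4 = 3.
Column 4 already has 3; hence r4c4 = 1.
Column 4 already has 1, leaving r5c4 = 4.
Row 2 now contains 3, so r2c3 = 2.
Cage j needs sum 6, which forces r5c5 = 1.
Cage a needs product 12, which forces r3c3 = 1.
Cage a has product 12, which forces r4c3 = 4.
Row 4 now contains 4, leaving r4c5 = 2.
Row 5 already has 1, which forces r5c3 = 3.
2 is placed in column 5, so r3c5 = 4.
2 is placed in row 4, so r4c2 = 3.
Row 5 now contains 3; hence r5c1 = 2.
Column 1 now contains 2, leaving r3c1 = 3.
Column 2 now contains 3; hence r3c2 = 2.
The full grid is 4 1 5 2 3 / 1 4 2 3 5 / 3 2 1 5 4 / 5 3 4 1 2 / 2 5 3 4 1.

3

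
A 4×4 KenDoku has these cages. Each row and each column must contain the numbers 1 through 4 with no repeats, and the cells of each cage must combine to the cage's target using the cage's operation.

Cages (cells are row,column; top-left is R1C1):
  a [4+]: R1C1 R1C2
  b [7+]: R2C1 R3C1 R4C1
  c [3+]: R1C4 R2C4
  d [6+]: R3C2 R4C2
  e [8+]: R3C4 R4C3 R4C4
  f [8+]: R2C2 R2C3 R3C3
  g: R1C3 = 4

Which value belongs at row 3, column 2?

Cage g is given, which forces R1C3 = 4.
The only place for 2 in row 1 is R1C4.
2 is placed in column 4, so R2C4 = 1.
The 3 cells of cage e must have sum 8, which forces R4C3 = 1.
Cage f needs sum 8, leaving R2C2 = 3.
Cage f has sum 8, leaving R2C3 = 2.
Cage b has sum 7, which forces R3C1 = 1.
Column 3 already has 1, so R3C3 = 3.
Row 3 now contains 3, so R3C4 = 4.
Column 4 now contains 4, leaving R4C4 = 3.
Column 1 now contains 1, so R1C1 = 3.
Column 2 already has 3, which forces R1C2 = 1.
2 is placed in row 2, so R2C1 = 4.
Row 3 now contains 4; hence R3C2 = 2.
The 3 cells of cage b must have sum 7, which forces R4C1 = 2.
The two cells of cage d must have sum 6, which forces R4C2 = 4.
Filled in: 3 1 4 2 / 4 3 2 1 / 1 2 3 4 / 2 4 1 3.

2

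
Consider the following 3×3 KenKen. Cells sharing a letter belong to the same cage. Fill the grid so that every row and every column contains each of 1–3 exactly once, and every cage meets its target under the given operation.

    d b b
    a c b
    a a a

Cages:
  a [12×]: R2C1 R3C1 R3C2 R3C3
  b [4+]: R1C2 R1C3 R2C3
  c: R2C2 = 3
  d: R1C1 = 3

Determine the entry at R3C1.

Cage d is given, so R1C1 = 3.
Cage b has sum 4; hence R1C2 = 1.
Cage b has sum 4, leaving R1C3 = 2.
The 4 cells of cage a must have product 12; hence R2C1 = 2.
Cage c is a single given cell; hence R2C2 = 3.
Cage b needs sum 4, leaving R2C3 = 1.
Column 1 already has 3, which forces R3C1 = 1.
Column 2 already has 3; hence R3C2 = 2.
Column 3 already has 1, which forces R3C3 = 3.
Filled in: 3 1 2 / 2 3 1 / 1 2 3.

1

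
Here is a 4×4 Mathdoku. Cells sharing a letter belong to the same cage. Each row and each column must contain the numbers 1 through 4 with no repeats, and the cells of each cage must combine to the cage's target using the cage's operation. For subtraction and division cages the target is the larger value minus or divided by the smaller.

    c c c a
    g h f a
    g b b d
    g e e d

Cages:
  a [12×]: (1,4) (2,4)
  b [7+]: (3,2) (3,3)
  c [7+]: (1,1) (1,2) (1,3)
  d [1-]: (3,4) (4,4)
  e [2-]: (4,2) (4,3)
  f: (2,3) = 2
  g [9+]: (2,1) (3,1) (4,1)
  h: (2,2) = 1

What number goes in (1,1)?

Cage h is a single given cell; hence (2,2) = 1.
Cage f is a single given cell, leaving (2,3) = 2.
The only place for 3 in row 1 is (1,4).
Column 4 already has 3, leaving (2,4) = 4.
Row 2 now contains 4, which forces (2,1) = 3.
Row 3 needs a 1, and only (3,4) is open for it.
Column 4 now contains 1; hence (4,4) = 2.
Cage g needs sum 9, so (3,1) = 2.
Row 4 now contains 2, leaving (4,1) = 4.
Row 4 now contains 2, which forces (4,2) = 3.
The two cells of cage e must have difference 2, which forces (4,3) = 1.
4 is placed in column 1, leaving (1,1) = 1.
Cage c needs sum 7, leaving (1,2) = 2.
Column 3 now contains 1; hence (1,3) = 4.
Column 2 already has 3; hence (3,2) = 4.
The two cells of cage b must have sum 7, which forces (3,3) = 3.
Filled in: 1 2 4 3 / 3 1 2 4 / 2 4 3 1 / 4 3 1 2.

1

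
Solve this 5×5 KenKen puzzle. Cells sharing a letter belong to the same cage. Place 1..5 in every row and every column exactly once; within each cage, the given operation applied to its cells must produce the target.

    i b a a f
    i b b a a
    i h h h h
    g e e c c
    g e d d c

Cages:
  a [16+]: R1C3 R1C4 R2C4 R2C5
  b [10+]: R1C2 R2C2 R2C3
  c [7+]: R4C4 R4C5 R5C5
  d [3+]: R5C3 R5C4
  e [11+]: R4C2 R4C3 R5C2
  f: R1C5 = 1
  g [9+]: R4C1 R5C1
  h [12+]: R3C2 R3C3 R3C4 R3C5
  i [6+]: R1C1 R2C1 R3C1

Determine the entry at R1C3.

5

F is a freebie, which forces R1C5 = 1.
The only place for 3 in row 3 is R3C1.
Column 1 already has 3, which forces R1C1 = 2.
The 3 cells of cage i must have sum 6; hence R2C1 = 1.
The only place for 3 in row 5 is R5C2.
The 3 cells of cage b must have sum 10, so R2C2 = 2.
Cage e has sum 11, leaving R4C2 = 5.
The 3 cells of cage e must have sum 11; hence R4C3 = 3.
Column 2 already has 5; hence R1C2 = 4.
Row 1 now contains 4; hence R1C3 = 5.
Row 1 now contains 5; hence R1C4 = 3.
Column 3 now contains 3, which forces R2C3 = 4.
4 is placed in row 2, so R2C4 = 5.
Row 2 now contains 5, leaving R2C5 = 3.
Column 2 already has 4, leaving R3C2 = 1.
Row 3 already has 1, leaving R3C3 = 2.
Row 3 now contains 2, so R3C4 = 4.
Row 3 now contains 4; hence R3C5 = 5.
Row 4 already has 5, so R4C1 = 4.
The 3 cells of cage c must have sum 7, leaving R4C4 = 1.
Row 4 already has 4, which forces R4C5 = 2.
The two cells of cage g must have sum 9, so R5C1 = 5.
2 is placed in column 3, which forces R5C3 = 1.
1 is placed in column 4, so R5C4 = 2.
2 is placed in column 5, which forces R5C5 = 4.
The full grid is 2 4 5 3 1 / 1 2 4 5 3 / 3 1 2 4 5 / 4 5 3 1 2 / 5 3 1 2 4.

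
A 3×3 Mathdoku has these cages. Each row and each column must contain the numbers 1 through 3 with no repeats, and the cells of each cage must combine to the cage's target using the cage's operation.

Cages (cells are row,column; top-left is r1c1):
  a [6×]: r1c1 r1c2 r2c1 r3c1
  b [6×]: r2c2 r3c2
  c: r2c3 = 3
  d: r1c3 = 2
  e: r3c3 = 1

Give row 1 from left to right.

The 4 cells of cage a must have product 6, which forces r1c2 = 1.
Cage d is given; hence r1c3 = 2.
C is a freebie; hence r2c3 = 3.
E is a freebie, so r3c3 = 1.
2 is placed in row 1; hence r1c1 = 3.
Cage a has product 6; hence r2c1 = 1.
3 is placed in row 2, leaving r2c2 = 2.
The 4 cells of cage a must have product 6, leaving r3c1 = 2.
The two cells of cage b must have product 6, leaving r3c2 = 3.
The full grid is 3 1 2 / 1 2 3 / 2 3 1.

3 1 2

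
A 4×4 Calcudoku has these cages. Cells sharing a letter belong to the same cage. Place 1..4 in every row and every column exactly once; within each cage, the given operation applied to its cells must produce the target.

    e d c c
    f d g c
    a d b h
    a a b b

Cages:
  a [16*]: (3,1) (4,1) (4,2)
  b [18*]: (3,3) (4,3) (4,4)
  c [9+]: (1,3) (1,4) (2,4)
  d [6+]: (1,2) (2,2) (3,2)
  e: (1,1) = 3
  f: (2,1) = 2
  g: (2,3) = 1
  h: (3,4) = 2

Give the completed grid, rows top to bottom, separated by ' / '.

3 2 4 1 / 2 3 1 4 / 4 1 3 2 / 1 4 2 3

Cage e is given, so (1,1) = 3.
Cage f is a single given cell; hence (2,1) = 2.
Cage g is a single given cell, which forces (2,3) = 1.
Column 1 already has 2, which forces (3,1) = 4.
Cage b needs product 18, so (3,3) = 3.
H is a freebie, leaving (3,4) = 2.
Column 1 already has 4, which forces (4,1) = 1.
Cage b needs product 18, so (4,3) = 2.
Cage b has product 18; hence (4,4) = 3.
Cage d has sum 6, so (1,2) = 2.
Column 3 now contains 2, so (1,3) = 4.
Cage c needs sum 9, leaving (1,4) = 1.
Row 2 already has 1, so (2,2) = 3.
3 is placed in column 4, which forces (2,4) = 4.
Row 3 already has 2, so (3,2) = 1.
2 is placed in row 4, which forces (4,2) = 4.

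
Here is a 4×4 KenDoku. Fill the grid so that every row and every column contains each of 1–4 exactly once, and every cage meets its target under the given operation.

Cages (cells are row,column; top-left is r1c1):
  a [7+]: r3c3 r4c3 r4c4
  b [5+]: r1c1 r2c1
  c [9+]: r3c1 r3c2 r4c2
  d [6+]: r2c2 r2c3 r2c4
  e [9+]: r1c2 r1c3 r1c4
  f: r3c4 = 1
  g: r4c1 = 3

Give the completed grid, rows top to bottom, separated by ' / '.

Cage f is a single given cell; hence r3c4 = 1.
G is a freebie, leaving r4c1 = 3.
Cage c has sum 9; hence r3c2 = 3.
Cage a needs sum 7, which forces r4c3 = 1.
The 3 cells of cage d must have sum 6, so r2c2 = 1.
The two cells of cage b must have sum 5, leaving r1c1 = 1.
Row 2 now contains 1; hence r2c1 = 4.
4 is placed in column 1, so r3c1 = 2.
2 is placed in row 3, leaving r3c3 = 4.
The 3 cells of cage c must have sum 9, leaving r4c2 = 4.
Cage a has sum 7, which forces r4c4 = 2.
Column 2 now contains 4, which forces r1c2 = 2.
The 3 cells of cage e must have sum 9; hence r1c3 = 3.
The 3 cells of cage e must have sum 9, which forces r1c4 = 4.
Cage d has sum 6; hence r2c3 = 2.
Column 4 already has 2, so r2c4 = 3.

1 2 3 4 / 4 1 2 3 / 2 3 4 1 / 3 4 1 2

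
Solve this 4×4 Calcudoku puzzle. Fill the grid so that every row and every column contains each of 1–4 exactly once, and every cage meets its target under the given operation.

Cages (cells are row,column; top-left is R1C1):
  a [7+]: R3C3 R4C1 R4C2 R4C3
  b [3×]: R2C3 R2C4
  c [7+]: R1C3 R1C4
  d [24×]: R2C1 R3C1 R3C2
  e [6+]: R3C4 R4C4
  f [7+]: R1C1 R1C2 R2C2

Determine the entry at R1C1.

The 4 cells of cage a must have sum 7, leaving R3C3 = 1.
Column 3 already has 1; hence R2C3 = 3.
The two cells of cage b must have product 3, leaving R2C4 = 1.
3 is placed in column 3, which forces R4C3 = 2.
Row 4 already has 2, leaving R4C4 = 4.
3 is placed in column 3, leaving R1C3 = 4.
4 is placed in column 4; hence R1C4 = 3.
4 is placed in column 4, so R3C4 = 2.
Cage d has product 24; hence R2C1 = 2.
Cage f needs sum 7, leaving R2C2 = 4.
4 is placed in column 2, so R3C2 = 3.
Column 2 now contains 3, leaving R4C2 = 1.
2 is placed in column 1, so R1C1 = 1.
Column 2 already has 1, leaving R1C2 = 2.
Row 3 already has 3, which forces R3C1 = 4.
Row 4 now contains 1, leaving R4C1 = 3.
Filled in: 1 2 4 3 / 2 4 3 1 / 4 3 1 2 / 3 1 2 4.

1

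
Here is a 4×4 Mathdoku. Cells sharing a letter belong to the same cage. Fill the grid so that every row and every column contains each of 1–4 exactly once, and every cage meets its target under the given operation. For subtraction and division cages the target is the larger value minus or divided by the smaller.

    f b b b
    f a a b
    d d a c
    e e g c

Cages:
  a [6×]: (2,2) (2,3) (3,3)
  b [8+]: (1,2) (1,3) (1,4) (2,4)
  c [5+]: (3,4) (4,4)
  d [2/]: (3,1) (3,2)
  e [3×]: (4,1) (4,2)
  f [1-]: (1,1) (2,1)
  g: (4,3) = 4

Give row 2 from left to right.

4 2 3 1

G is a freebie, so (4,3) = 4.
The only place for 4 in row 2 is (2,1).
Cage f needs two cells with difference 1, leaving (1,1) = 3.
Column 1 already has 3, which forces (4,1) = 1.
Row 4 now contains 1, so (4,2) = 3.
Row 4 now contains 3, which forces (4,4) = 2.
The 4 cells of cage b must have sum 8, leaving (1,4) = 4.
Column 4 now contains 2, leaving (2,4) = 1.
1 is placed in column 1, leaving (3,1) = 2.
The two cells of cage c must have sum 5, which forces (3,4) = 3.
Row 2 now contains 1, leaving (2,2) = 2.
Cage a needs product 6, so (2,3) = 3.
Row 3 now contains 3; hence (3,3) = 1.
2 is placed in column 2, which forces (1,2) = 1.
Column 3 already has 1, which forces (1,3) = 2.
1 is placed in row 3, so (3,2) = 4.
Completed grid: 3 1 2 4 / 4 2 3 1 / 2 4 1 3 / 1 3 4 2.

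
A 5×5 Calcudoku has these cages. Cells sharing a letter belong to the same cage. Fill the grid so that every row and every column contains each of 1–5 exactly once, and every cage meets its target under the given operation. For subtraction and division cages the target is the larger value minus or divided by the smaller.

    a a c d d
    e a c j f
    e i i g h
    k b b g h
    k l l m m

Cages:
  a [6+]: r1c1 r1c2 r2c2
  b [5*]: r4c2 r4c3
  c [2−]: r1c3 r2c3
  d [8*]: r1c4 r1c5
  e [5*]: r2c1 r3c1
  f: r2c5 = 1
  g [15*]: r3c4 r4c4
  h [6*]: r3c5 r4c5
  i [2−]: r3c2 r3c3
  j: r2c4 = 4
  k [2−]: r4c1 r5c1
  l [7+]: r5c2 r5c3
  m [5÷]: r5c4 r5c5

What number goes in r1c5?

J is a freebie, so r2c4 = 4.
Cage f is given, leaving r2c5 = 1.
1 is placed in column 5, so r5c5 = 5.
4 is placed in column 4, leaving r1c4 = 2.
The two cells of cage d must have product 8, so r1c5 = 4.
Row 2 now contains 1, which forces r2c1 = 5.
Cage e needs two cells with product 5, leaving r3c1 = 1.
Row 5 now contains 5; hence r5c4 = 1.
Column 1 already has 1; hence r1c1 = 3.
Cage a has sum 6; hence r1c2 = 1.
Row 1 already has 1, which forces r1c3 = 5.
Cage a has sum 6; hence r2c2 = 2.
Cage c's pair has difference 2, leaving r2c3 = 3.
Column 2 already has 1, which forces r4c2 = 5.
5 is placed in column 3, leaving r4c3 = 1.
Row 4 now contains 5, which forces r4c4 = 3.
Row 4 now contains 3, so r4c5 = 2.
Column 3 already has 3, so r5c3 = 4.
The two cells of cage i must have difference 2; hence r3c2 = 4.
Column 3 now contains 4, which forces r3c3 = 2.
Column 4 already has 3, leaving r3c4 = 5.
Column 5 already has 2; hence r3c5 = 3.
Row 4 now contains 2, which forces r4c1 = 4.
4 is placed in row 5; hence r5c1 = 2.
4 is placed in row 5, leaving r5c2 = 3.
Completed grid: 3 1 5 2 4 / 5 2 3 4 1 / 1 4 2 5 3 / 4 5 1 3 2 / 2 3 4 1 5.

4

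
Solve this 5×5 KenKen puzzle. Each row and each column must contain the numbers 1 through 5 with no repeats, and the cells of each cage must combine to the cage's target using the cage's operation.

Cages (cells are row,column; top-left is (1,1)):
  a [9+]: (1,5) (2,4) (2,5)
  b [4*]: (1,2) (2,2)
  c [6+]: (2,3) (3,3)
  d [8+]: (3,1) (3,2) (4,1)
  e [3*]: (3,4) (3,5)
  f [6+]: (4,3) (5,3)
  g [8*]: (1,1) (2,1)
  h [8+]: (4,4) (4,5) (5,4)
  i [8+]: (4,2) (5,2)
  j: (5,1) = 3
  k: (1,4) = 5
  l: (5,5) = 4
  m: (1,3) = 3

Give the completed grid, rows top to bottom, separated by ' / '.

2 4 3 5 1 / 4 1 2 3 5 / 5 2 4 1 3 / 1 3 5 4 2 / 3 5 1 2 4

M is a freebie, leaving (1,3) = 3.
K is a freebie; hence (1,4) = 5.
J is a freebie, so (5,1) = 3.
Row 5 already has 3; hence (5,2) = 5.
Cage l is a single given cell, which forces (5,5) = 4.
5 is placed in column 2, leaving (4,2) = 3.
The only place for 2 in column 2 is (3,2).
Row 2 needs a 5, and only (2,5) is open for it.
The 3 cells of cage h must have sum 8; hence (4,4) = 4.
Column 5 already has 5, which forces (4,5) = 2.
Cage h has sum 8; hence (5,4) = 2.
Column 5 now contains 2, leaving (1,5) = 1.
Column 4 now contains 2, so (2,4) = 3.
The 3 cells of cage d must have sum 8, so (3,1) = 5.
Row 3 now contains 5; hence (3,3) = 4.
Column 4 now contains 3, so (3,4) = 1.
1 is placed in column 5, leaving (3,5) = 3.
Row 4 now contains 2; hence (4,1) = 1.
Row 4 already has 4; hence (4,3) = 5.
2 is placed in row 5, leaving (5,3) = 1.
Row 1 already has 1, so (1,2) = 4.
Cage b's pair has product 4; hence (2,2) = 1.
Column 3 already has 1, leaving (2,3) = 2.
Row 1 now contains 4; hence (1,1) = 2.
2 is placed in row 2; hence (2,1) = 4.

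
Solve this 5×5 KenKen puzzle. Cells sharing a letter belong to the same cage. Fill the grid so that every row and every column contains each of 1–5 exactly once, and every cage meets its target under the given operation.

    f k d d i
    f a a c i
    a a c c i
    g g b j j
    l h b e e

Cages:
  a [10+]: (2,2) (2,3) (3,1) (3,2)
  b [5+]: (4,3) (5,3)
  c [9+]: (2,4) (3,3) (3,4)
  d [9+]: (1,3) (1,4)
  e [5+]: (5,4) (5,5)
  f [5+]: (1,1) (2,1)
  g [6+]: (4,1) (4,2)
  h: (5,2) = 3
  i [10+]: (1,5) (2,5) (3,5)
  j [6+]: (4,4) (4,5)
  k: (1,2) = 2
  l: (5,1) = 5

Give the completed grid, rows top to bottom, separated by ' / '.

1 2 5 4 3 / 4 5 1 3 2 / 3 1 4 2 5 / 2 4 3 5 1 / 5 3 2 1 4

K is a freebie; hence (1,2) = 2.
Cage l is given; hence (5,1) = 5.
H is a freebie; hence (5,2) = 3.
In row 4, 3 can only go at (4,3), so (4,3) = 3.
The two cells of cage b must have sum 5, leaving (5,3) = 2.
Row 2 needs a 3, and only (2,4) is open for it.
In row 3, 3 can only go at (3,1), so (3,1) = 3.
3 is placed in column 1, which forces (1,1) = 1.
Row 1 already has 1; hence (1,5) = 3.
Cage f needs two cells with sum 5, so (2,1) = 4.
The 4 cells of cage a must have sum 10, which forces (2,2) = 5.
Cage a needs sum 10, so (2,3) = 1.
Row 2 now contains 5; hence (2,5) = 2.
The 4 cells of cage a must have sum 10; hence (3,2) = 1.
Column 1 already has 1, which forces (4,1) = 2.
5 is placed in column 2; hence (4,2) = 4.
Cage c has sum 9, so (3,3) = 4.
Cage c has sum 9; hence (3,4) = 2.
The 3 cells of cage i must have sum 10, so (3,5) = 5.
Column 5 now contains 5, leaving (4,5) = 1.
Column 5 already has 1, so (5,5) = 4.
Column 3 now contains 4, so (1,3) = 5.
Cage d's pair has sum 9, which forces (1,4) = 4.
1 is placed in row 4, leaving (4,4) = 5.
Row 5 now contains 4; hence (5,4) = 1.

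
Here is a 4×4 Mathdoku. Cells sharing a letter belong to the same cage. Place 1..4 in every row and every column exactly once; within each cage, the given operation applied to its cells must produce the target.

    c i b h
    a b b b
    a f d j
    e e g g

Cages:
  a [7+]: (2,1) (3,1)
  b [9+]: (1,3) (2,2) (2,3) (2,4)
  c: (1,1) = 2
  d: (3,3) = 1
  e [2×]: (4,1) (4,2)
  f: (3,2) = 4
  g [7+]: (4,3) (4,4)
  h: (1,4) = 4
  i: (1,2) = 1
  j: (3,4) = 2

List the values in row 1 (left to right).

C is a freebie, leaving (1,1) = 2.
I is a freebie, leaving (1,2) = 1.
Row 1 now contains 1, which forces (1,3) = 3.
Cage h is a single given cell; hence (1,4) = 4.
F is a freebie, leaving (3,2) = 4.
D is a freebie, leaving (3,3) = 1.
Cage j is given, leaving (3,4) = 2.
Column 1 now contains 2, so (4,1) = 1.
Column 2 now contains 1; hence (4,2) = 2.
Column 3 now contains 3, which forces (4,3) = 4.
Column 4 now contains 4, so (4,4) = 3.
The two cells of cage a must have sum 7; hence (2,1) = 4.
Column 2 now contains 2, so (2,2) = 3.
4 is placed in column 3, which forces (2,3) = 2.
Column 4 now contains 3, so (2,4) = 1.
4 is placed in row 3, so (3,1) = 3.
The full grid is 2 1 3 4 / 4 3 2 1 / 3 4 1 2 / 1 2 4 3.

2 1 3 4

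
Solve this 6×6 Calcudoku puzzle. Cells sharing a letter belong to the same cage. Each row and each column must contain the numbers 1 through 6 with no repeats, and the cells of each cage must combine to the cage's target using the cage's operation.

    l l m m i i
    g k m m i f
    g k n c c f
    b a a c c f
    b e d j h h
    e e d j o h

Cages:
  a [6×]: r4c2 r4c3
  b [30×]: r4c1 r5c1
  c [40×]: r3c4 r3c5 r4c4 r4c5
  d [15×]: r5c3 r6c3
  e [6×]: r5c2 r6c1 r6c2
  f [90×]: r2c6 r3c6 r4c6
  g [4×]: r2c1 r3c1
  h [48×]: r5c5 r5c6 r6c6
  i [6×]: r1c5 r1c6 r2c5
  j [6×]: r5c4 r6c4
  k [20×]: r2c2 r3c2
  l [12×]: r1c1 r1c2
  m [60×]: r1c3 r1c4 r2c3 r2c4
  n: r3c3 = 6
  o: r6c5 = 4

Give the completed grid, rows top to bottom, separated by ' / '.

2 6 4 5 3 1 / 4 5 1 3 2 6 / 1 4 6 2 5 3 / 6 3 2 4 1 5 / 5 2 3 1 6 4 / 3 1 5 6 4 2

Cage n is given, leaving r3c3 = 6.
Cage o is given, leaving r6c5 = 4.
Cage h needs product 48; hence r5c6 = 4.
In row 3, 3 can only go at r3c6, so r3c6 = 3.
The only place for 4 in row 4 is r4c4.
Row 6 needs a 5, and only r6c3 is open for it.
Column 3 already has 5, leaving r5c3 = 3.
Row 1 needs a 5, and only r1c4 is open for it.
Row 4 needs a 3, and only r4c2 is open for it.
Cage a's pair has product 6, leaving r4c3 = 2.
Cage m has product 60, which forces r2c4 = 3.
In row 2, 2 can only go at r2c5, so r2c5 = 2.
The 3 cells of cage i must have product 6, so r1c5 = 3.
The 3 cells of cage i must have product 6, leaving r1c6 = 1.
Cage c has product 40; hence r3c4 = 2.
Column 5 already has 2; hence r5c5 = 6.
The 3 cells of cage h must have product 48, leaving r6c6 = 2.
Row 1 now contains 1, leaving r1c3 = 4.
Cage m needs product 60, so r2c3 = 1.
Cage b needs two cells with product 30, leaving r4c1 = 6.
Row 4 now contains 6, which forces r4c6 = 5.
Row 5 now contains 6, which forces r5c1 = 5.
Row 5 now contains 6, which forces r5c4 = 1.
Cage j needs two cells with product 6; hence r6c4 = 6.
Column 1 already has 6, leaving r1c1 = 2.
Cage l needs two cells with product 12, so r1c2 = 6.
1 is placed in row 2; hence r2c1 = 4.
Row 2 already has 4, leaving r2c2 = 5.
Column 6 already has 5, so r2c6 = 6.
Cage g's pair has product 4, leaving r3c1 = 1.
5 is placed in column 2; hence r3c2 = 4.
Cage c needs product 40, which forces r3c5 = 5.
Row 4 already has 5, so r4c5 = 1.
Row 5 now contains 1, so r5c2 = 2.
Cage e has product 6, which forces r6c1 = 3.
6 is placed in row 6, which forces r6c2 = 1.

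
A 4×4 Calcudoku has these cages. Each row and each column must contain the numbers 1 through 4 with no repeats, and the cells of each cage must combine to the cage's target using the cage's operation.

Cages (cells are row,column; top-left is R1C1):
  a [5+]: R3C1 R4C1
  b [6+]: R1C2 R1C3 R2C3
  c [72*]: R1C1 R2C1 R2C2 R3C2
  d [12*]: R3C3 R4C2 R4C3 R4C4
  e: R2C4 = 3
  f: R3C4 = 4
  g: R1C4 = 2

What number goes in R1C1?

3

Cage g is a single given cell; hence R1C4 = 2.
Cage e is given, leaving R2C4 = 3.
Cage f is given, so R3C4 = 4.
Column 4 already has 4, which forces R4C4 = 1.
Cage c has product 72, leaving R1C1 = 3.
Row 1 now contains 3, leaving R1C2 = 1.
Row 1 already has 1, which forces R1C3 = 4.
Cage c needs product 72; hence R3C2 = 3.
Column 3 already has 4, which forces R4C3 = 3.
Cage b has sum 6, leaving R2C3 = 1.
The two cells of cage a must have sum 5, so R3C1 = 1.
1 is placed in column 3, which forces R3C3 = 2.
Cage a's pair has sum 5, so R4C1 = 4.
Row 4 already has 4, so R4C2 = 2.
Column 1 already has 4; hence R2C1 = 2.
Column 2 already has 2, which forces R2C2 = 4.
Filled in: 3 1 4 2 / 2 4 1 3 / 1 3 2 4 / 4 2 3 1.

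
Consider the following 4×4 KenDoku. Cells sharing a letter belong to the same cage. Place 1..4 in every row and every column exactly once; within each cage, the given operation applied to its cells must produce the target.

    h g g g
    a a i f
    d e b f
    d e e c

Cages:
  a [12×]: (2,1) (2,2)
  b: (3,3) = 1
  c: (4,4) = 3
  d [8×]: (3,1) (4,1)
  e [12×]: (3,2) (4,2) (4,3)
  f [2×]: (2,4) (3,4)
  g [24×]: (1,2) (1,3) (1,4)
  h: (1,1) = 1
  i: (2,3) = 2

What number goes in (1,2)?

Cage h is given, which forces (1,1) = 1.
Cage i is a single given cell, so (2,3) = 2.
2 is placed in row 2, so (2,4) = 1.
B is a freebie, so (3,3) = 1.
Column 4 now contains 1, leaving (3,4) = 2.
Cage c is given, which forces (4,4) = 3.
Cage g needs product 24, so (1,2) = 2.
Cage g needs product 24, leaving (1,3) = 3.
3 is placed in column 4, leaving (1,4) = 4.
Row 3 now contains 2; hence (3,1) = 4.
The 3 cells of cage e must have product 12; hence (3,2) = 3.
Cage d's pair has product 8, so (4,1) = 2.
Cage e has product 12, so (4,2) = 1.
3 is placed in row 4; hence (4,3) = 4.
4 is placed in column 1, so (2,1) = 3.
3 is placed in column 2; hence (2,2) = 4.
Filled in: 1 2 3 4 / 3 4 2 1 / 4 3 1 2 / 2 1 4 3.

2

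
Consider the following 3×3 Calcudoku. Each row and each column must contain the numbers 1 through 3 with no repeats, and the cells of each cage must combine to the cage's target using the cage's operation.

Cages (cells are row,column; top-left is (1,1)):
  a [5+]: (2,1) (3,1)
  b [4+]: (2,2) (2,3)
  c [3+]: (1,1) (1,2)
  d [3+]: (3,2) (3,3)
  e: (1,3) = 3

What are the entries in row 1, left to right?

1 2 3

E is a freebie, leaving (1,3) = 3.
Column 3 now contains 3, which forces (2,3) = 1.
Column 3 now contains 1, so (3,3) = 2.
The two cells of cage a must have sum 5, leaving (2,1) = 2.
Row 2 now contains 1; hence (2,2) = 3.
Row 3 now contains 2, leaving (3,1) = 3.
Row 3 now contains 2, so (3,2) = 1.
Column 1 now contains 2, leaving (1,1) = 1.
Column 2 already has 1, so (1,2) = 2.
Completed grid: 1 2 3 / 2 3 1 / 3 1 2.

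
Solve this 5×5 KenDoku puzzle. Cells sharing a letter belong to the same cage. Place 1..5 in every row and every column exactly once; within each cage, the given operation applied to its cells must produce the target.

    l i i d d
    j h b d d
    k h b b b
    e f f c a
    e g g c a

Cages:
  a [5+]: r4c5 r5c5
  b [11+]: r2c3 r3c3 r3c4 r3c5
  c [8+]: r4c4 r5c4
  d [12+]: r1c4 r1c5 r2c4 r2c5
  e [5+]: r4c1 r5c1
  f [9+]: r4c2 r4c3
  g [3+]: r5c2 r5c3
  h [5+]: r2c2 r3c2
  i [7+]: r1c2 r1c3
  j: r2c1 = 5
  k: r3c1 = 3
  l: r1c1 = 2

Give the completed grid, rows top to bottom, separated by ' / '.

Cage l is given; hence r1c1 = 2.
J is a freebie; hence r2c1 = 5.
Cage k is given, leaving r3c1 = 3.
The only place for 2 in row 4 is r4c5.
Cage a's pair has sum 5; hence r5c5 = 3.
Cage c needs two cells with sum 8; hence r4c4 = 3.
Row 5 now contains 3, leaving r5c4 = 5.
Cage d needs sum 12; hence r1c5 = 5.
The 4 cells of cage d must have sum 12, leaving r2c4 = 2.
Row 1 needs a 1, and only r1c4 is open for it.
The 4 cells of cage d must have sum 12, so r2c5 = 4.
Column 4 already has 1, which forces r3c4 = 4.
The 4 cells of cage b must have sum 11, leaving r3c5 = 1.
The two cells of cage h must have sum 5; hence r2c2 = 3.
Row 2 already has 4; hence r2c3 = 1.
1 is placed in row 3; hence r3c2 = 2.
Cage b needs sum 11, leaving r3c3 = 5.
5 is placed in column 3, leaving r4c3 = 4.
Column 2 now contains 2, which forces r5c2 = 1.
Column 3 now contains 1; hence r5c3 = 2.
3 is placed in column 2; hence r1c2 = 4.
4 is placed in column 3, leaving r1c3 = 3.
Row 4 now contains 4, which forces r4c1 = 1.
Row 4 now contains 4, so r4c2 = 5.
Row 5 now contains 1, which forces r5c1 = 4.

2 4 3 1 5 / 5 3 1 2 4 / 3 2 5 4 1 / 1 5 4 3 2 / 4 1 2 5 3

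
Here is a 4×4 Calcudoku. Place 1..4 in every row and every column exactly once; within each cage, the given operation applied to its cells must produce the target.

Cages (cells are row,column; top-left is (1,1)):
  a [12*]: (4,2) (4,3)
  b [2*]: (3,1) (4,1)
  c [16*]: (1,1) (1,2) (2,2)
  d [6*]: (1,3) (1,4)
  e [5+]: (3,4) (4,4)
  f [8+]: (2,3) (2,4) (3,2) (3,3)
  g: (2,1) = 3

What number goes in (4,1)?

2

G is a freebie, which forces (2,1) = 3.
In row 1, 1 can only go at (1,2), so (1,2) = 1.
Cage c needs product 16, so (1,1) = 4.
Cage c has product 16, which forces (2,2) = 4.
4 is placed in column 2, so (4,2) = 3.
3 is placed in row 4; hence (4,3) = 4.
Column 2 now contains 3, which forces (3,2) = 2.
Cage f has sum 8, so (3,3) = 3.
Row 3 already has 3, leaving (3,4) = 4.
Column 3 now contains 3, leaving (1,3) = 2.
Cage d needs two cells with product 6, so (1,4) = 3.
2 is placed in column 3, so (2,3) = 1.
1 is placed in row 2, so (2,4) = 2.
Row 3 now contains 2; hence (3,1) = 1.
The two cells of cage b must have product 2, leaving (4,1) = 2.
Cage e's pair has sum 5, leaving (4,4) = 1.
Completed grid: 4 1 2 3 / 3 4 1 2 / 1 2 3 4 / 2 3 4 1.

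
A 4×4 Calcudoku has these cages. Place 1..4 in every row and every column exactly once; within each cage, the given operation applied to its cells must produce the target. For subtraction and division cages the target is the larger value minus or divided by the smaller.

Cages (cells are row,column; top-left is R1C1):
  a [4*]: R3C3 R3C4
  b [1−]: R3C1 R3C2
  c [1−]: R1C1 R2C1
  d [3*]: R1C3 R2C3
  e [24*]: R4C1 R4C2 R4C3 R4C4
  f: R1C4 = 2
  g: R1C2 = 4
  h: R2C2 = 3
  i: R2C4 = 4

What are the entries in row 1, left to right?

1 4 3 2

Cage g is given, leaving R1C2 = 4.
F is a freebie, so R1C4 = 2.
H is a freebie, so R2C2 = 3.
Row 2 already has 3, so R2C3 = 1.
Cage i is given, so R2C4 = 4.
1 is placed in column 3, leaving R3C3 = 4.
4 is placed in column 4; hence R3C4 = 1.
Column 4 already has 1, which forces R4C4 = 3.
1 is placed in column 3, which forces R1C3 = 3.
Row 2 already has 4, so R2C1 = 2.
Cage b needs two cells with difference 1, so R3C1 = 3.
Row 3 already has 1, leaving R3C2 = 2.
The 4 cells of cage e must have product 24, which forces R4C1 = 4.
Cage e needs product 24, so R4C2 = 1.
Row 4 now contains 3, which forces R4C3 = 2.
3 is placed in row 1; hence R1C1 = 1.
Filled in: 1 4 3 2 / 2 3 1 4 / 3 2 4 1 / 4 1 2 3.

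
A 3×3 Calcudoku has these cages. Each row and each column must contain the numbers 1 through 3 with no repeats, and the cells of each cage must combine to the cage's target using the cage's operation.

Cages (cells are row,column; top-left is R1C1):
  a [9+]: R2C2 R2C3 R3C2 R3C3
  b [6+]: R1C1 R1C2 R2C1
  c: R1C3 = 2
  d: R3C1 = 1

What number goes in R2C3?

1

C is a freebie; hence R1C3 = 2.
Cage d is given; hence R3C1 = 1.
1 is placed in row 3, which forces R3C3 = 3.
Column 1 now contains 1; hence R1C1 = 3.
The 3 cells of cage b must have sum 6, which forces R1C2 = 1.
Cage b needs sum 6, leaving R2C1 = 2.
Cage a needs sum 9, which forces R2C2 = 3.
Column 3 already has 3, leaving R2C3 = 1.
Row 3 already has 3; hence R3C2 = 2.
The full grid is 3 1 2 / 2 3 1 / 1 2 3.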